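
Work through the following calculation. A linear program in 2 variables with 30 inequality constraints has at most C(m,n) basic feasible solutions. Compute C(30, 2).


Each vertex corresponds to some choice of n active constraints out of m, so the number of vertices is at most C(m, n) = m! / (n!(m-n)!).
m = 30, n = 2
Numerator: 30 * 29
Denominator: 2! = 2
C(30, 2) = 435


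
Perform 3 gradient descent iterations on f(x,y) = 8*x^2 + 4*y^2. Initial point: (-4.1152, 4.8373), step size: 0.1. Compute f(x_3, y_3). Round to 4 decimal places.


Gradient descent on f(x,y) = 8*x^2 + 4*y^2.
Starting point: (-4.1152, 4.8373), alpha = 0.1
Step 1: grad_x = 2*8*-4.1152 = -65.8432, grad_y = 2*4*4.8373 = 38.6984
  x_1 = -4.1152 - 0.1*-65.8432 = 2.4691
  y_1 = 4.8373 - 0.1*38.6984 = 0.9675
Step 2: grad_x = 2*8*2.4691 = 39.5059, grad_y = 2*4*0.9675 = 7.7397
  x_2 = 2.4691 - 0.1*39.5059 = -1.4815
  y_2 = 0.9675 - 0.1*7.7397 = 0.1935
Step 3: grad_x = 2*8*-1.4815 = -23.7036, grad_y = 2*4*0.1935 = 1.5479
  x_3 = -1.4815 - 0.1*-23.7036 = 0.8889
  y_3 = 0.1935 - 0.1*1.5479 = 0.0387
f(0.8889, 0.0387) = 8*0.8889^2 + 4*0.0387^2 = 6.3269


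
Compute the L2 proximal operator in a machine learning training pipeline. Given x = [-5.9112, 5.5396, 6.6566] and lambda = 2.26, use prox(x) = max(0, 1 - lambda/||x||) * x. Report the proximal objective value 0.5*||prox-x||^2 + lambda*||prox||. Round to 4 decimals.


Step 1: Compute ||x||.
||x|| = 10.4852
Step 2: Compute scaling factor.
scale = max(0, 1 - 2.26/10.4852) = 0.7845
Step 3: prox(x) = [-4.6371, 4.3456, 5.2218]
||prox(x)|| = 8.2252
Step 4: Proximal objective.
0.5*||prox-x||^2 = 2.5538
lambda*||prox|| = 18.589
Total = 21.1428


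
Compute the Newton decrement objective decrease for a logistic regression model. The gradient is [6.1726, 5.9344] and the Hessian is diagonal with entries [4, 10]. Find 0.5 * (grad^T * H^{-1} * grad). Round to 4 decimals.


Step 1: H is diagonal, so H^(-1) * g = [1.5432, 0.5934].
Step 2: g^T H^(-1) g = sum_i g_i^2 / H_ii
  = (6.1726)^2/4 + (5.9344)^2/10
  = 9.5252 + 3.5217 = 13.047
Step 3: Objective decrease = 0.5 * g^T H^(-1) g = 6.5235


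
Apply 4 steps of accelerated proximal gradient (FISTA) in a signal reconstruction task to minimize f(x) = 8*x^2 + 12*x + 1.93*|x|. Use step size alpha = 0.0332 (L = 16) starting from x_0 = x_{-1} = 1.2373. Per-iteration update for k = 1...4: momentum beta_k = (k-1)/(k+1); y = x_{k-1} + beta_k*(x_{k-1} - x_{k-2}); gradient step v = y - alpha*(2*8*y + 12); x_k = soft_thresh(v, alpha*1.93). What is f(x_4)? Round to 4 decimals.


FISTA on f(x) = 8*x^2 + 12*x + 1.93*|x|
L = 16, alpha = 0.0332
Iteration 1: beta = 0.0, y = 1.2373 + 0.0*(1.2373 - 1.2373) = 1.2373
  grad(y) = 31.7968, v = y - alpha*grad = 0.1816
  prox(v) = soft_thresh(0.1816, 0.0641) = 0.1176
Iteration 2: beta = 0.3333, y = 0.1176 + 0.3333*(0.1176 - 1.2373) = -0.2557
  grad(y) = 7.9092, v = y - alpha*grad = -0.5183
  prox(v) = soft_thresh(-0.5183, 0.0641) = -0.4542
Iteration 3: beta = 0.5, y = -0.4542 + 0.5*(-0.4542 - 0.1176) = -0.7401
  grad(y) = 0.159, v = y - alpha*grad = -0.7453
  prox(v) = soft_thresh(-0.7453, 0.0641) = -0.6813
Iteration 4: beta = 0.6, y = -0.6813 + 0.6*(-0.6813 + 0.4542) = -0.8175
  grad(y) = -1.0802, v = y - alpha*grad = -0.7816
  prox(v) = soft_thresh(-0.7816, 0.0641) = -0.7176
f(x_4) = 8*(-0.7176)^2 + 12*(-0.7176) + 1.93*|-0.7176| = -3.1067


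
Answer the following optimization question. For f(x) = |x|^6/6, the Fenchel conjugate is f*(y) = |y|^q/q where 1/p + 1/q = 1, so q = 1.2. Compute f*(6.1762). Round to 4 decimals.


The conjugate exponent q satisfies 1/p + 1/q = 1.
p = 6, so q = 6/(6 - 1) = 1.2
|y|^q = 6.1762^1.2 = 8.8893
f*(6.1762) = 8.8893 / 1.2 = 7.4077


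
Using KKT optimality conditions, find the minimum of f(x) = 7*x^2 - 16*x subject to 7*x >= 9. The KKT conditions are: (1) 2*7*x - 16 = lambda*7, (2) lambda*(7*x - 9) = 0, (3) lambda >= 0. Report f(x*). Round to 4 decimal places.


Step 1: Try lambda = 0 (constraint inactive).
x_unc = 16/(2*7) = 1.1429
Check: 7*1.1429 = 8.0003 < 9 -- violated!
Step 2: Constraint must be active: 7*x = 9
x* = 9/7 = 1.2857 (rounded; the exact value 9/7 is used below)
lambda = (2*7*(9/7) - 16)/7 = 0.2857
Step 3: Compute optimal value.
f(x*) = 7*(9/7)^2 - 16*(9/7) = -9.0


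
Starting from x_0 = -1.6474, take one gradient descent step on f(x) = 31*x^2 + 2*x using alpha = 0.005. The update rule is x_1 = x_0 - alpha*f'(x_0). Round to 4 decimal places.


We compute the gradient at x_0 and apply the update.
f'(x) = 62*x + 2
f'(-1.6474) = 62*-1.6474 + 2 = -100.1388
x_1 = -1.6474 - 0.005*-100.1388 = -1.1467


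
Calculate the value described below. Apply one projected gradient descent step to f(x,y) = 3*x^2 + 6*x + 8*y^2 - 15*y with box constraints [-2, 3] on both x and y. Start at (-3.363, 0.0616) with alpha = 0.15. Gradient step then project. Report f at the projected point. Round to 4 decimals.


Step 1: Compute gradient at (-3.363, 0.0616).
grad_x = 2*3*-3.363 + 6 = -14.178
grad_y = 2*8*0.0616 - 15 = -14.0144
Step 2: Gradient step.
x_raw = -3.363 - 0.15*-14.178 = -1.2363
y_raw = 0.0616 - 0.15*-14.0144 = 2.1638
Step 3: Project onto [-2, 3].
x_proj = clip(-1.2363) = -1.2363
y_proj = clip(2.1638) = 2.1638
Step 4: Evaluate f.
f(-1.2363, 2.1638) = 2.166


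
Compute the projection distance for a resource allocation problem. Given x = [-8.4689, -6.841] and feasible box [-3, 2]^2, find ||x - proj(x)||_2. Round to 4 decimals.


Project each component onto [-3, 2].
clip(-8.4689) = -3.0, clip(-6.841) = -3.0
Projection = [-3.0, -3.0]
Squared diffs: [29.9089, 14.7533]
Distance = sqrt(44.6622) = 6.683


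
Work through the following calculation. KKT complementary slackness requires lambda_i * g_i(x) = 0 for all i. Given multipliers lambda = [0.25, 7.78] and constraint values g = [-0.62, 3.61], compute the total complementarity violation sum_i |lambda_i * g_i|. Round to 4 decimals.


KKT complementary slackness check:
lambda_1 * g_1 = 0.25 * -0.62 = -0.155
lambda_2 * g_2 = 7.78 * 3.61 = 28.0858
Total violation = 0.155 + 28.0858 = 28.2408


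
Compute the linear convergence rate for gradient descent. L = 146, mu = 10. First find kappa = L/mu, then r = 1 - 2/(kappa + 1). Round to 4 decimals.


Step 1: Compute the condition number.
kappa = L/mu = 146/10 = 14.6
Step 2: Compute the convergence rate.
r = 1 - 2/(kappa + 1) = 1 - 2*mu/(L + mu) = (L - mu)/(L + mu) = 136/156 = 0.8718


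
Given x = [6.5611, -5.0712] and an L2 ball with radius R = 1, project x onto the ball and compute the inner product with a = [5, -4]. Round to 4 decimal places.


Step 1: Compute ||x|| (intermediates to 6 decimals).
||x|| = sqrt(6.5611^2 + (-5.0712)^2) = 8.292473
Step 2: Project.
Since ||x|| > R, scale = R/||x|| = 1/8.292473 = 0.120591, proj(x) = scale * x
proj(x) = [0.79121, -0.611541]
Step 3: Dot product.
a^T * proj(x) = 5*0.79121 - 4*(-0.611541) = 6.4022


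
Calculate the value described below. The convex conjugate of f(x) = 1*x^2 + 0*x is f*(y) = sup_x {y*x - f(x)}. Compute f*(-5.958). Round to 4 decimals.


f*(y) = sup_x {y*x - a*x^2 - b*x} = sup_x {(y-b)*x - a*x^2}
FOC: (y - b) - 2a*x = 0 => x* = (y - b)/(2a)
x* = (-5.958 - 0)/(2*1) = -2.979
f*(-5.958) = (y-b)^2/(4a) = (-5.958 - 0)^2/(4*1)
= 35.4978/4 = 8.8744


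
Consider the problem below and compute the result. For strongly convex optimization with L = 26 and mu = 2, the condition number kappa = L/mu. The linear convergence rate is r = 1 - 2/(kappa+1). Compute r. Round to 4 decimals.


Step 1: Compute the condition number.
kappa = L/mu = 26/2 = 13.0
Step 2: Compute the convergence rate.
r = 1 - 2/(kappa + 1) = 1 - 2*mu/(L + mu) = (L - mu)/(L + mu) = 24/28 = 0.8571


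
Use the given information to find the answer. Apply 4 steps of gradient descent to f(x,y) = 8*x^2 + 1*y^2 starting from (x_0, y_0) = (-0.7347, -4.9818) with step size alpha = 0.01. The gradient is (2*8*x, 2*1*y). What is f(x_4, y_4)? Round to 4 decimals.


Gradient descent on f(x,y) = 8*x^2 + 1*y^2.
Starting point: (-0.7347, -4.9818), alpha = 0.01
Step 1: grad_x = 2*8*-0.7347 = -11.7552, grad_y = 2*1*-4.9818 = -9.9636
  x_1 = -0.7347 - 0.01*-11.7552 = -0.6171
  y_1 = -4.9818 - 0.01*-9.9636 = -4.8822
Step 2: grad_x = 2*8*-0.6171 = -9.8744, grad_y = 2*1*-4.8822 = -9.7643
  x_2 = -0.6171 - 0.01*-9.8744 = -0.5184
  y_2 = -4.8822 - 0.01*-9.7643 = -4.7845
Step 3: grad_x = 2*8*-0.5184 = -8.2945, grad_y = 2*1*-4.7845 = -9.569
  x_3 = -0.5184 - 0.01*-8.2945 = -0.4355
  y_3 = -4.7845 - 0.01*-9.569 = -4.6888
Step 4: grad_x = 2*8*-0.4355 = -6.9674, grad_y = 2*1*-4.6888 = -9.3777
  x_4 = -0.4355 - 0.01*-6.9674 = -0.3658
  y_4 = -4.6888 - 0.01*-9.3777 = -4.5951
f(-0.3658, -4.5951) = 8*(-0.3658)^2 + 1*(-4.5951)^2 = 22.1849


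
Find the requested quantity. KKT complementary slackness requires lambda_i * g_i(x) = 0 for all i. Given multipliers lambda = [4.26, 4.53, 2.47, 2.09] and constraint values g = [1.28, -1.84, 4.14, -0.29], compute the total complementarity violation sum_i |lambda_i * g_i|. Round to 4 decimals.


KKT complementary slackness check:
lambda_1 * g_1 = 4.26 * 1.28 = 5.4528
lambda_2 * g_2 = 4.53 * -1.84 = -8.3352
lambda_3 * g_3 = 2.47 * 4.14 = 10.2258
lambda_4 * g_4 = 2.09 * -0.29 = -0.6061
Total violation = 5.4528 + 8.3352 + 10.2258 + 0.6061 = 24.6199


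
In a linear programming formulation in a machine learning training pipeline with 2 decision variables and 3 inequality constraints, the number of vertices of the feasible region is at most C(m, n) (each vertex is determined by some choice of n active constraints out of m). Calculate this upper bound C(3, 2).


Each vertex corresponds to some choice of n active constraints out of m, so the number of vertices is at most C(m, n) = m! / (n!(m-n)!).
m = 3, n = 2
Numerator: 3 * 2
Denominator: 2! = 2
C(3, 2) = 3


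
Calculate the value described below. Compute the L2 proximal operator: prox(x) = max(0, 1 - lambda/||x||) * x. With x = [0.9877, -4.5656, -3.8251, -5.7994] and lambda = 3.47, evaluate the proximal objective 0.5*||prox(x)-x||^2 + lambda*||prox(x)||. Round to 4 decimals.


Step 1: Compute ||x||.
||x|| = 8.3717
Step 2: Compute scaling factor.
scale = max(0, 1 - 3.47/8.3717) = 0.5855
Step 3: prox(x) = [0.5783, -2.6732, -2.2396, -3.3956]
||prox(x)|| = 4.9017
Step 4: Proximal objective.
0.5*||prox-x||^2 = 6.0205
lambda*||prox|| = 17.0089
Total = 23.0292


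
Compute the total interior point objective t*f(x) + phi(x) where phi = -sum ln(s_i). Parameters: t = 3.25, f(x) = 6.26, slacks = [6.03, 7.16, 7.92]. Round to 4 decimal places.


Step 1: Compute log-barrier.
ln values: [1.7967, 1.9685, 2.0694]
phi = -(1.7967 + 1.9685 + 2.0694) = -5.8346
Step 2: Compute augmented objective.
t*f(x) = 3.25*6.26 = 20.345
Total = 20.345 - 5.8346 = 14.5104


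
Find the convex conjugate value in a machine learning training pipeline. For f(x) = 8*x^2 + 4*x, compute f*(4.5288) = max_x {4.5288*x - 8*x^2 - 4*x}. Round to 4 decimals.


f*(y) = sup_x {y*x - a*x^2 - b*x} = sup_x {(y-b)*x - a*x^2}
FOC: (y - b) - 2a*x = 0 => x* = (y - b)/(2a)
x* = (4.5288 - 4)/(2*8) = 0.0331
f*(4.5288) = (y-b)^2/(4a) = (4.5288 - 4)^2/(4*8)
= 0.2796/32 = 0.0087


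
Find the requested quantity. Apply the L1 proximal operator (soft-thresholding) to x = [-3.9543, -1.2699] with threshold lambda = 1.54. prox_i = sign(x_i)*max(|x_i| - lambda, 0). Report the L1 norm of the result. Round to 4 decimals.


Soft-thresholding with lambda = 1.54:
prox(-3.9543) = sign(-3.9543)*max(|-3.9543| - 1.54, 0) = -2.4143
prox(-1.2699) = sign(-1.2699)*max(|-1.2699| - 1.54, 0) = 0.0
prox(x) = [-2.4143, 0.0]
||prox(x)||_1 = 2.4143 + 0.0 = 2.4143


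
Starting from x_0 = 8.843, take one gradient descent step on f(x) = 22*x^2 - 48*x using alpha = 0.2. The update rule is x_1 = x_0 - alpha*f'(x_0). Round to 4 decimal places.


We compute the gradient at x_0 and apply the update.
f'(x) = 44*x - 48
f'(8.843) = 44*8.843 - 48 = 341.092
x_1 = 8.843 - 0.2*341.092 = -59.3754


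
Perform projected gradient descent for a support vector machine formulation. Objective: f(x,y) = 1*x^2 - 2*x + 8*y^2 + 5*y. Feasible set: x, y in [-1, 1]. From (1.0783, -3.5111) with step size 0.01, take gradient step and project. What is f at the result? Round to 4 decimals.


Step 1: Compute gradient at (1.0783, -3.5111).
grad_x = 2*1*1.0783 - 2 = 0.1566
grad_y = 2*8*-3.5111 + 5 = -51.1776
Step 2: Gradient step.
x_raw = 1.0783 - 0.01*0.1566 = 1.0767
y_raw = -3.5111 - 0.01*-51.1776 = -2.9993
Step 3: Project onto [-1, 1].
x_proj = clip(1.0767) = 1.0
y_proj = clip(-2.9993) = -1.0
Step 4: Evaluate f.
f(1.0, -1.0) = 2.0


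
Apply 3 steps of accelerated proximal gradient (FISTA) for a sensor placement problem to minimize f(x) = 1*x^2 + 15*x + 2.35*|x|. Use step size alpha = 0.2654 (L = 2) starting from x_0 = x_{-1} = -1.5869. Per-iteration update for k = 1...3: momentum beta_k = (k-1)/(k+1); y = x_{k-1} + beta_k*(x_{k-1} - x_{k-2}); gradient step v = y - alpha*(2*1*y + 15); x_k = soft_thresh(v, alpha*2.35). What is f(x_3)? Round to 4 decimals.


FISTA on f(x) = 1*x^2 + 15*x + 2.35*|x|
L = 2, alpha = 0.2654
Iteration 1: beta = 0.0, y = -1.5869 + 0.0*(-1.5869 + 1.5869) = -1.5869
  grad(y) = 11.8262, v = y - alpha*grad = -4.7256
  prox(v) = soft_thresh(-4.7256, 0.6237) = -4.1019
Iteration 2: beta = 0.3333, y = -4.1019 + 0.3333*(-4.1019 + 1.5869) = -4.9402
  grad(y) = 5.1196, v = y - alpha*grad = -6.2989
  prox(v) = soft_thresh(-6.2989, 0.6237) = -5.6753
Iteration 3: beta = 0.5, y = -5.6753 + 0.5*(-5.6753 + 4.1019) = -6.4619
  grad(y) = 2.0761, v = y - alpha*grad = -7.0129
  prox(v) = soft_thresh(-7.0129, 0.6237) = -6.3893
f(x_3) = 1*(-6.3893)^2 + 15*(-6.3893) + 2.35*|-6.3893| = -40.0015


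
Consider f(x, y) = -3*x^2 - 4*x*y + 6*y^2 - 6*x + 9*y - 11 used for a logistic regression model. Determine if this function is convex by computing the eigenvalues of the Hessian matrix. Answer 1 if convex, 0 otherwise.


The Hessian of f(x,y) = -3*x^2 - 4*x*y + 6*y^2 - 6*x + 9*y - 11 is:
H = [[-6, -4], [-4, 12]]
Trace = -6 + 12 = 6
Determinant = -6*12 - (-4)^2 = -88
Discriminant = (6)^2 - 4*-88 = 388.0
Eigenvalues: lambda_1 = -6.8489, lambda_2 = 12.8489
The function is not convex.

0


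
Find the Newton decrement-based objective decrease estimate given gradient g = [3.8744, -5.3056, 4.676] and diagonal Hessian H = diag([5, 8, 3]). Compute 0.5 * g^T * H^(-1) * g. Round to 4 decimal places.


Step 1: H is diagonal, so H^(-1) * g = [0.7749, -0.6632, 1.5587].
Step 2: g^T H^(-1) g = sum_i g_i^2 / H_ii
  = (3.8744)^2/5 + (-5.3056)^2/8 + (4.676)^2/3
  = 3.0022 + 3.5187 + 7.2883 = 13.8092
Step 3: Objective decrease = 0.5 * g^T H^(-1) g = 6.9046


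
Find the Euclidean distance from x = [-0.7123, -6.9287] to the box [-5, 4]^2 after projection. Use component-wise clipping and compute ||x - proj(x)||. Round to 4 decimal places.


Project each component onto [-5, 4].
clip(-0.7123) = -0.7123, clip(-6.9287) = -5.0
Projection = [-0.7123, -5.0]
Squared diffs: [0.0, 3.7199]
Distance = sqrt(3.7199) = 1.9287


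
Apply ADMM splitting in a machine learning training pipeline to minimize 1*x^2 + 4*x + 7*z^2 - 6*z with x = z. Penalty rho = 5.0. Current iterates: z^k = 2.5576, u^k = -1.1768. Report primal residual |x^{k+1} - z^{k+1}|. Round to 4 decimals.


ADMM iteration with rho = 5.0, z^k = 2.5576, u^k = -1.1768
Step 1: x-update.
Minimize 1*x^2 + 4*x + (5.0/2)*(x - 2.5576 - 1.1768)^2
FOC: (2*1 + 5.0)*x = -4 + 5.0*(2.5576 + 1.1768)
x^{k+1} = 2.096
Step 2: z-update.
Minimize 7*z^2 - 6*z + (5.0/2)*(2.096 - z - 1.1768)^2
FOC: (2*7 + 5.0)*z = 6 + 5.0*(2.096 - 1.1768)
z^{k+1} = 0.5577
Step 3: u-update.
u^{k+1} = -1.1768 + 2.096 - 0.5577 = 0.3615
Step 4: Primal residual = |2.096 - 0.5577| = 1.5383


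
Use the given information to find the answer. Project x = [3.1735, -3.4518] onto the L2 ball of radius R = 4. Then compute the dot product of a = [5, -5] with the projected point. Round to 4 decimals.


Step 1: Compute ||x|| (intermediates to 6 decimals).
||x|| = sqrt(3.1735^2 + (-3.4518)^2) = 4.688926
Step 2: Project.
Since ||x|| > R, scale = R/||x|| = 4/4.688926 = 0.853074, proj(x) = scale * x
proj(x) = [2.70723, -2.944641]
Step 3: Dot product.
a^T * proj(x) = 5*2.70723 - 5*(-2.944641) = 28.2594


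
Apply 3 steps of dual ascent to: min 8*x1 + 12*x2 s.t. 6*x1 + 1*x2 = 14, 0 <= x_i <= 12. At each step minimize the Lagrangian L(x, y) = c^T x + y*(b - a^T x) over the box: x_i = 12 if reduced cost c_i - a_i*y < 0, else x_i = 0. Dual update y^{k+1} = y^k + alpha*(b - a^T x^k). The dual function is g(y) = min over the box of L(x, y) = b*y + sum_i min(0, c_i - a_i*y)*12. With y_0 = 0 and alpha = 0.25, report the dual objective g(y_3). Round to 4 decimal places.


Dual ascent for LP: min 8*x1 + 12*x2, 6*x1 + 1*x2 = 14, 0 <= x_i <= 12
Step 1: y^k = 0.0, reduced costs: (8.0, 12.0)
  x^k = (0.0, 0.0), subgradient = b - a^T x = 14.0
  y^{k+1} = 0.0 + 0.25*14.0 = 3.5
Step 2: y^k = 3.5, reduced costs: (-13.0, 8.5)
  x^k = (12.0, 0.0), subgradient = b - a^T x = -58.0
  y^{k+1} = 3.5 + 0.25*-58.0 = -11.0
Step 3: y^k = -11.0, reduced costs: (74.0, 23.0)
  x^k = (0.0, 0.0), subgradient = b - a^T x = 14.0
  y^{k+1} = -11.0 + 0.25*14.0 = -7.5
Dual objective at y_3 = -7.5: reduced costs (53.0, 19.5), box minimizer x = (0.0, 0.0)
g(y_3) = b*y + (c1 - a1*y)*x1 + (c2 - a2*y)*x2 = 14*(-7.5) + 53.0*0.0 + 19.5*0.0 = -105.0 + 0.0 + 0.0 = -105.0


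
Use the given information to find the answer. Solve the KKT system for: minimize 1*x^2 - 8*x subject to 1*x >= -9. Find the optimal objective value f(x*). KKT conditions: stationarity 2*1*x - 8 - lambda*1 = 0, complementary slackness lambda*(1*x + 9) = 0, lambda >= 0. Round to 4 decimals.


Step 1: Try lambda = 0 (constraint inactive).
Stationarity: 2*1*x - 8 = 0
x* = 8/(2*1) = 4.0
Check constraint: 1*4.0 = 4.0 >= -9 -- satisfied.
Step 2: Compute optimal value.
f(x*) = 1*4.0^2 - 8*4.0 = -16.0


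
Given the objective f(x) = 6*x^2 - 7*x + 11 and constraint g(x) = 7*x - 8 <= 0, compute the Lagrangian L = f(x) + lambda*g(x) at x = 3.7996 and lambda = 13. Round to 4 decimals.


Step 1: Evaluate f(x).
f(3.7996) = 6*3.7996^2 - 7*3.7996 + 11 = 71.0246
Step 2: Evaluate g(x).
g(3.7996) = 7*3.7996 - 8 = 18.5972
Step 3: Compute Lagrangian.
L = 71.0246 + 13*18.5972 = 312.7882


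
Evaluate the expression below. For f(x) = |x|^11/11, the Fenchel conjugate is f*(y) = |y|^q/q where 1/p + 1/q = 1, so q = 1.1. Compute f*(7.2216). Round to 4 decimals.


The conjugate exponent q satisfies 1/p + 1/q = 1.
p = 11, so q = 11/(11 - 1) = 1.1
|y|^q = 7.2216^1.1 = 8.8003
f*(7.2216) = 8.8003 / 1.1 = 8.0003


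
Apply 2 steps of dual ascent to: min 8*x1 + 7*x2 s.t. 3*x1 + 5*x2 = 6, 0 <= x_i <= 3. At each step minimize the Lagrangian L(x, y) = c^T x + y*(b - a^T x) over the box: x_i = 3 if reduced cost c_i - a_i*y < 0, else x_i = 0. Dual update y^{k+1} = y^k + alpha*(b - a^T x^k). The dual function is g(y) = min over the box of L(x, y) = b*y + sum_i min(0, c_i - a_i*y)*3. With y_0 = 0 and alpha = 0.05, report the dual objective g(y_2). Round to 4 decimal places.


Dual ascent for LP: min 8*x1 + 7*x2, 3*x1 + 5*x2 = 6, 0 <= x_i <= 3
Step 1: y^k = 0.0, reduced costs: (8.0, 7.0)
  x^k = (0.0, 0.0), subgradient = b - a^T x = 6.0
  y^{k+1} = 0.0 + 0.05*6.0 = 0.3
Step 2: y^k = 0.3, reduced costs: (7.1, 5.5)
  x^k = (0.0, 0.0), subgradient = b - a^T x = 6.0
  y^{k+1} = 0.3 + 0.05*6.0 = 0.6
Dual objective at y_2 = 0.6: reduced costs (6.2, 4.0), box minimizer x = (0.0, 0.0)
g(y_2) = b*y + (c1 - a1*y)*x1 + (c2 - a2*y)*x2 = 6*0.6 + 6.2*0.0 + 4.0*0.0 = 3.6 + 0.0 + 0.0 = 3.6


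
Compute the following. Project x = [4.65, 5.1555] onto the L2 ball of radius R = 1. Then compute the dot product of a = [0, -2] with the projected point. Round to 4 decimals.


Step 1: Compute ||x|| (intermediates to 6 decimals).
||x|| = sqrt(4.65^2 + 5.1555^2) = 6.942743
Step 2: Project.
Since ||x|| > R, scale = R/||x|| = 1/6.942743 = 0.144035, proj(x) = scale * x
proj(x) = [0.669763, 0.742572]
Step 3: Dot product.
a^T * proj(x) = 0*0.669763 - 2*0.742572 = -1.4851


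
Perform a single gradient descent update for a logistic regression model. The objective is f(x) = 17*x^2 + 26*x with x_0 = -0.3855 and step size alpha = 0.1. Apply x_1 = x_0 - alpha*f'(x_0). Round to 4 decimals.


We compute the gradient at x_0 and apply the update.
f'(x) = 34*x + 26
f'(-0.3855) = 34*-0.3855 + 26 = 12.893
x_1 = -0.3855 - 0.1*12.893 = -1.6748


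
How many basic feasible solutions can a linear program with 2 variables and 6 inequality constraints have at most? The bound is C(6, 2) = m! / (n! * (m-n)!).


Each vertex corresponds to some choice of n active constraints out of m, so the number of vertices is at most C(m, n) = m! / (n!(m-n)!).
m = 6, n = 2
Numerator: 6 * 5
Denominator: 2! = 2
C(6, 2) = 15


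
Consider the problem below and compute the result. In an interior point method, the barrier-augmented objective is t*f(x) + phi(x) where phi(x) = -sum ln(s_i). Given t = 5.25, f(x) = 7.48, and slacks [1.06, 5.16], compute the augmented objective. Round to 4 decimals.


Step 1: Compute log-barrier.
ln values: [0.0583, 1.6409]
phi = -(0.0583 + 1.6409) = -1.6992
Step 2: Compute augmented objective.
t*f(x) = 5.25*7.48 = 39.27
Total = 39.27 - 1.6992 = 37.5708


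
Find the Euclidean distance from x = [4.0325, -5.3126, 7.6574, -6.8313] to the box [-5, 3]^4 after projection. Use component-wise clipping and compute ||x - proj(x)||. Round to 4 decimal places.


Project each component onto [-5, 3].
clip(4.0325) = 3.0, clip(-5.3126) = -5.0, clip(7.6574) = 3.0, clip(-6.8313) = -5.0
Projection = [3.0, -5.0, 3.0, -5.0]
Squared diffs: [1.0661, 0.0977, 21.6914, 3.3537]
Distance = sqrt(26.2089) = 5.1195


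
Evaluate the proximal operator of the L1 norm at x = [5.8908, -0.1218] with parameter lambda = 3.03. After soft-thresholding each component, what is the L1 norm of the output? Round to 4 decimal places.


Soft-thresholding with lambda = 3.03:
prox(5.8908) = sign(5.8908)*max(|5.8908| - 3.03, 0) = 2.8608
prox(-0.1218) = sign(-0.1218)*max(|-0.1218| - 3.03, 0) = 0.0
prox(x) = [2.8608, 0.0]
||prox(x)||_1 = 2.8608 + 0.0 = 2.8608


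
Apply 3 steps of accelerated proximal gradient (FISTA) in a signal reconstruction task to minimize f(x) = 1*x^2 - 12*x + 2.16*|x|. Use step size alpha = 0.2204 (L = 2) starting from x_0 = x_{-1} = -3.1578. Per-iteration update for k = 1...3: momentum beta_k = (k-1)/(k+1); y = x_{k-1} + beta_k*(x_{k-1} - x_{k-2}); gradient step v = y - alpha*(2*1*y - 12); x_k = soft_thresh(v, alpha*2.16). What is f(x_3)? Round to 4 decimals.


FISTA on f(x) = 1*x^2 - 12*x + 2.16*|x|
L = 2, alpha = 0.2204
Iteration 1: beta = 0.0, y = -3.1578 + 0.0*(-3.1578 + 3.1578) = -3.1578
  grad(y) = -18.3156, v = y - alpha*grad = 0.879
  prox(v) = soft_thresh(0.879, 0.4761) = 0.4029
Iteration 2: beta = 0.3333, y = 0.4029 + 0.3333*(0.4029 + 3.1578) = 1.5898
  grad(y) = -8.8204, v = y - alpha*grad = 3.5338
  prox(v) = soft_thresh(3.5338, 0.4761) = 3.0577
Iteration 3: beta = 0.5, y = 3.0577 + 0.5*(3.0577 - 0.4029) = 4.3852
  grad(y) = -3.2297, v = y - alpha*grad = 5.097
  prox(v) = soft_thresh(5.097, 0.4761) = 4.6209
f(x_3) = 1*4.6209^2 - 12*4.6209 + 2.16*|4.6209| = -24.117


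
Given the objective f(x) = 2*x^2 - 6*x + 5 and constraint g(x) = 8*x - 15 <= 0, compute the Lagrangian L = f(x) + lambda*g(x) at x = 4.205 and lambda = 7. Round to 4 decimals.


Step 1: Evaluate f(x).
f(4.205) = 2*4.205^2 - 6*4.205 + 5 = 15.1341
Step 2: Evaluate g(x).
g(4.205) = 8*4.205 - 15 = 18.64
Step 3: Compute Lagrangian.
L = 15.1341 + 7*18.64 = 145.6141


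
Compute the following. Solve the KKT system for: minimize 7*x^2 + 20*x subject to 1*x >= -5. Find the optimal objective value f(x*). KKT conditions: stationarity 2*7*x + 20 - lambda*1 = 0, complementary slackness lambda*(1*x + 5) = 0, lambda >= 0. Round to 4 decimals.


Step 1: Try lambda = 0 (constraint inactive).
Stationarity: 2*7*x + 20 = 0
x* = -20/(2*7) = -10/7 = -1.4286 (rounded; the exact value -10/7 is used below)
Check constraint: 1*-1.4286 = -1.4286 >= -5 -- satisfied.
Step 2: Compute optimal value.
f(x*) = 7*(-10/7)^2 + 20*(-10/7) = -14.2857


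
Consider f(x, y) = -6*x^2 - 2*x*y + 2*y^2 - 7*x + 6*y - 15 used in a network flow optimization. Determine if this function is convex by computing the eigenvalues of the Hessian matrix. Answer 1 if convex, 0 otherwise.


The Hessian of f(x,y) = -6*x^2 - 2*x*y + 2*y^2 - 7*x + 6*y - 15 is:
H = [[-12, -2], [-2, 4]]
Trace = -12 + 4 = -8
Determinant = -12*4 - (-2)^2 = -52
Discriminant = (-8)^2 - 4*-52 = 272.0
Eigenvalues: lambda_1 = -12.2462, lambda_2 = 4.2462
The function is not convex.

0


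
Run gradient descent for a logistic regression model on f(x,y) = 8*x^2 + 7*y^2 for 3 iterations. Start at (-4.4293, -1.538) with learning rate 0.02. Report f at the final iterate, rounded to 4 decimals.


Gradient descent on f(x,y) = 8*x^2 + 7*y^2.
Starting point: (-4.4293, -1.538), alpha = 0.02
Step 1: grad_x = 2*8*-4.4293 = -70.8688, grad_y = 2*7*-1.538 = -21.532
  x_1 = -4.4293 - 0.02*-70.8688 = -3.0119
  y_1 = -1.538 - 0.02*-21.532 = -1.1074
Step 2: grad_x = 2*8*-3.0119 = -48.1908, grad_y = 2*7*-1.1074 = -15.503
  x_2 = -3.0119 - 0.02*-48.1908 = -2.0481
  y_2 = -1.1074 - 0.02*-15.503 = -0.7973
Step 3: grad_x = 2*8*-2.0481 = -32.7697, grad_y = 2*7*-0.7973 = -11.1622
  x_3 = -2.0481 - 0.02*-32.7697 = -1.3927
  y_3 = -0.7973 - 0.02*-11.1622 = -0.5741
f(-1.3927, -0.5741) = 8*(-1.3927)^2 + 7*(-0.5741)^2 = 17.824


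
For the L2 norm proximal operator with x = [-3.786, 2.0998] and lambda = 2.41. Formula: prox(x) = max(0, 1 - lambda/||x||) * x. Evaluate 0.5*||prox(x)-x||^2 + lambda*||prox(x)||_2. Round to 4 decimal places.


Step 1: Compute ||x||.
||x|| = 4.3293
Step 2: Compute scaling factor.
scale = max(0, 1 - 2.41/4.3293) = 0.4433
Step 3: prox(x) = [-1.6784, 0.9309]
||prox(x)|| = 1.9193
Step 4: Proximal objective.
0.5*||prox-x||^2 = 2.9041
lambda*||prox|| = 4.6255
Total = 7.5296


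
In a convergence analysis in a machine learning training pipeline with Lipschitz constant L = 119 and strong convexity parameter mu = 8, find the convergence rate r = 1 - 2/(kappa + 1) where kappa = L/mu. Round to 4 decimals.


Step 1: Compute the condition number.
kappa = L/mu = 119/8 = 14.875
Step 2: Compute the convergence rate.
r = 1 - 2/(kappa + 1) = 1 - 2*mu/(L + mu) = (L - mu)/(L + mu) = 111/127 = 0.874


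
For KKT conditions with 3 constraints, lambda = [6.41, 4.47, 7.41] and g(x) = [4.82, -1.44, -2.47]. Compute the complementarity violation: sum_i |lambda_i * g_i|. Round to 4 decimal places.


KKT complementary slackness check:
lambda_1 * g_1 = 6.41 * 4.82 = 30.8962
lambda_2 * g_2 = 4.47 * -1.44 = -6.4368
lambda_3 * g_3 = 7.41 * -2.47 = -18.3027
Total violation = 30.8962 + 6.4368 + 18.3027 = 55.6357


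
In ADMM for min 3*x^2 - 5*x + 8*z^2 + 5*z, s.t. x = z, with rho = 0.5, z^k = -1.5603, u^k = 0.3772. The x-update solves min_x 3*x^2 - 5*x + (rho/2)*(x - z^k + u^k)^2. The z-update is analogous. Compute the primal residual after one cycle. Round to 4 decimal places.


ADMM iteration with rho = 0.5, z^k = -1.5603, u^k = 0.3772
Step 1: x-update.
Minimize 3*x^2 - 5*x + (0.5/2)*(x + 1.5603 + 0.3772)^2
FOC: (2*3 + 0.5)*x = 5 + 0.5*(-1.5603 - 0.3772)
x^{k+1} = 0.6202
Step 2: z-update.
Minimize 8*z^2 + 5*z + (0.5/2)*(0.6202 - z + 0.3772)^2
FOC: (2*8 + 0.5)*z = -5 + 0.5*(0.6202 + 0.3772)
z^{k+1} = -0.2728
Step 3: u-update.
u^{k+1} = 0.3772 + 0.6202 + 0.2728 = 1.2702
Step 4: Primal residual = |0.6202 + 0.2728| = 0.893


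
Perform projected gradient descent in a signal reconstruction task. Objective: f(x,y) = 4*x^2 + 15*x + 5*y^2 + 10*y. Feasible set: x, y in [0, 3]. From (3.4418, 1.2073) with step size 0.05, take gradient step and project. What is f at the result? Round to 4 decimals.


Step 1: Compute gradient at (3.4418, 1.2073).
grad_x = 2*4*3.4418 + 15 = 42.5344
grad_y = 2*5*1.2073 + 10 = 22.073
Step 2: Gradient step.
x_raw = 3.4418 - 0.05*42.5344 = 1.3151
y_raw = 1.2073 - 0.05*22.073 = 0.1037
Step 3: Project onto [0, 3].
x_proj = clip(1.3151) = 1.3151
y_proj = clip(0.1037) = 0.1037
Step 4: Evaluate f.
f(1.3151, 0.1037) = 27.7342


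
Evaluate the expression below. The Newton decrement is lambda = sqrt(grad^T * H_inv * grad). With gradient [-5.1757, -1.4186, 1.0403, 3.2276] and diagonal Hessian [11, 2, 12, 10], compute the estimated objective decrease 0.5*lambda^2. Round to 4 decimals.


Step 1: H is diagonal, so H^(-1) * g = [-0.4705, -0.7093, 0.0867, 0.3228].
Step 2: g^T H^(-1) g = sum_i g_i^2 / H_ii
  = (-5.1757)^2/11 + (-1.4186)^2/2 + (1.0403)^2/12 + (3.2276)^2/10
  = 2.4353 + 1.0062 + 0.0902 + 1.0417 = 4.5734
Step 3: Objective decrease = 0.5 * g^T H^(-1) g = 2.2867


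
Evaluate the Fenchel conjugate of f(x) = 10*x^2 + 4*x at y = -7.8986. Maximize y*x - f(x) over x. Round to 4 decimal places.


f*(y) = sup_x {y*x - a*x^2 - b*x} = sup_x {(y-b)*x - a*x^2}
FOC: (y - b) - 2a*x = 0 => x* = (y - b)/(2a)
x* = (-7.8986 - 4)/(2*10) = -0.5949
f*(-7.8986) = (y-b)^2/(4a) = (-7.8986 - 4)^2/(4*10)
= 141.5767/40 = 3.5394


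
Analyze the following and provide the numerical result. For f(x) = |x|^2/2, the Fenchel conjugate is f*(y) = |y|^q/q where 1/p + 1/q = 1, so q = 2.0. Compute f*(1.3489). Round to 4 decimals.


The conjugate exponent q satisfies 1/p + 1/q = 1.
p = 2, so q = 2/(2 - 1) = 2.0
|y|^q = 1.3489^2.0 = 1.8195
f*(1.3489) = 1.8195 / 2.0 = 0.9098


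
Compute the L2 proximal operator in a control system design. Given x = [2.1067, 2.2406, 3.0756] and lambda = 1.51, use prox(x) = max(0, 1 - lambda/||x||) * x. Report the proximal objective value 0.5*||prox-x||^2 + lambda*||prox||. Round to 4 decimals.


Step 1: Compute ||x||.
||x|| = 4.3495
Step 2: Compute scaling factor.
scale = max(0, 1 - 1.51/4.3495) = 0.6528
Step 3: prox(x) = [1.3753, 1.4627, 2.0078]
||prox(x)|| = 2.8395
Step 4: Proximal objective.
0.5*||prox-x||^2 = 1.1401
lambda*||prox|| = 4.2876
Total = 5.4276


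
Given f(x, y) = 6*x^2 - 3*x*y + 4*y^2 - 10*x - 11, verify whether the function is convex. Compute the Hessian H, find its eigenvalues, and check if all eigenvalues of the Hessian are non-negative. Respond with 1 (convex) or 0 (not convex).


The Hessian of f(x,y) = 6*x^2 - 3*x*y + 4*y^2 - 10*x - 11 is:
H = [[12, -3], [-3, 8]]
Trace = 12 + 8 = 20
Determinant = 12*8 - (-3)^2 = 87
Discriminant = (20)^2 - 4*87 = 52.0
Eigenvalues: lambda_1 = 6.3944, lambda_2 = 13.6056
The function is convex.

1


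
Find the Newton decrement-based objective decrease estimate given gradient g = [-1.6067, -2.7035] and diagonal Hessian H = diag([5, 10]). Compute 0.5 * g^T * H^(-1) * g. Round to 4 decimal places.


Step 1: H is diagonal, so H^(-1) * g = [-0.3213, -0.2704].
Step 2: g^T H^(-1) g = sum_i g_i^2 / H_ii
  = (-1.6067)^2/5 + (-2.7035)^2/10
  = 0.5163 + 0.7309 = 1.2472
Step 3: Objective decrease = 0.5 * g^T H^(-1) g = 0.6236


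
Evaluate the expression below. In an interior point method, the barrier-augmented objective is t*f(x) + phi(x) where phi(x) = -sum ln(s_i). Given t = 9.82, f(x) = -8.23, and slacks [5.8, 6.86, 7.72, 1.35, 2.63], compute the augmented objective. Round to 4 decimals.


Step 1: Compute log-barrier.
ln values: [1.7579, 1.9257, 2.0438, 0.3001, 0.967]
phi = -(1.7579 + 1.9257 + 2.0438 + 0.3001 + 0.967) = -6.9945
Step 2: Compute augmented objective.
t*f(x) = 9.82*-8.23 = -80.8186
Total = -80.8186 - 6.9945 = -87.8131


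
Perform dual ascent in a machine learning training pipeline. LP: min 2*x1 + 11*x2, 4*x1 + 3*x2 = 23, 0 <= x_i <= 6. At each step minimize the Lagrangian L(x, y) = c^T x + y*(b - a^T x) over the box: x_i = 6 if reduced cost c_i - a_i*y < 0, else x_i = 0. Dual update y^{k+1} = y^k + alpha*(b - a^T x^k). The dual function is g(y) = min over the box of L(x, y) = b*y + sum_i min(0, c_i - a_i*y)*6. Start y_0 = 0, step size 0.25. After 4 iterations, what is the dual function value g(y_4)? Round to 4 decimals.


Dual ascent for LP: min 2*x1 + 11*x2, 4*x1 + 3*x2 = 23, 0 <= x_i <= 6
Step 1: y^k = 0.0, reduced costs: (2.0, 11.0)
  x^k = (0.0, 0.0), subgradient = b - a^T x = 23.0
  y^{k+1} = 0.0 + 0.25*23.0 = 5.75
Step 2: y^k = 5.75, reduced costs: (-21.0, -6.25)
  x^k = (6.0, 6.0), subgradient = b - a^T x = -19.0
  y^{k+1} = 5.75 + 0.25*-19.0 = 1.0
Step 3: y^k = 1.0, reduced costs: (-2.0, 8.0)
  x^k = (6.0, 0.0), subgradient = b - a^T x = -1.0
  y^{k+1} = 1.0 + 0.25*-1.0 = 0.75
Step 4: y^k = 0.75, reduced costs: (-1.0, 8.75)
  x^k = (6.0, 0.0), subgradient = b - a^T x = -1.0
  y^{k+1} = 0.75 + 0.25*-1.0 = 0.5
Dual objective at y_4 = 0.5: reduced costs (0.0, 9.5), box minimizer x = (0.0, 0.0)
g(y_4) = b*y + (c1 - a1*y)*x1 + (c2 - a2*y)*x2 = 23*0.5 + 0.0*0.0 + 9.5*0.0 = 11.5 + 0.0 + 0.0 = 11.5


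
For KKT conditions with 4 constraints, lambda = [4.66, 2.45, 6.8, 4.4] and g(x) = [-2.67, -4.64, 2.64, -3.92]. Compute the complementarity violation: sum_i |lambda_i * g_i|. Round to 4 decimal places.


KKT complementary slackness check:
lambda_1 * g_1 = 4.66 * -2.67 = -12.4422
lambda_2 * g_2 = 2.45 * -4.64 = -11.368
lambda_3 * g_3 = 6.8 * 2.64 = 17.952
lambda_4 * g_4 = 4.4 * -3.92 = -17.248
Total violation = 12.4422 + 11.368 + 17.952 + 17.248 = 59.0102


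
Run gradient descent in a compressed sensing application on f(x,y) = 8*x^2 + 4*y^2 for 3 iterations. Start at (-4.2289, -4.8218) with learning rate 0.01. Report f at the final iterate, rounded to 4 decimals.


Gradient descent on f(x,y) = 8*x^2 + 4*y^2.
Starting point: (-4.2289, -4.8218), alpha = 0.01
Step 1: grad_x = 2*8*-4.2289 = -67.6624, grad_y = 2*4*-4.8218 = -38.5744
  x_1 = -4.2289 - 0.01*-67.6624 = -3.5523
  y_1 = -4.8218 - 0.01*-38.5744 = -4.4361
Step 2: grad_x = 2*8*-3.5523 = -56.8364, grad_y = 2*4*-4.4361 = -35.4884
  x_2 = -3.5523 - 0.01*-56.8364 = -2.9839
  y_2 = -4.4361 - 0.01*-35.4884 = -4.0812
Step 3: grad_x = 2*8*-2.9839 = -47.7426, grad_y = 2*4*-4.0812 = -32.6494
  x_3 = -2.9839 - 0.01*-47.7426 = -2.5065
  y_3 = -4.0812 - 0.01*-32.6494 = -3.7547
f(-2.5065, -3.7547) = 8*(-2.5065)^2 + 4*(-3.7547)^2 = 106.6502


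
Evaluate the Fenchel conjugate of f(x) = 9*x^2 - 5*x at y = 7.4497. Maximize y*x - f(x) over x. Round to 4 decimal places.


f*(y) = sup_x {y*x - a*x^2 - b*x} = sup_x {(y-b)*x - a*x^2}
FOC: (y - b) - 2a*x = 0 => x* = (y - b)/(2a)
x* = (7.4497 + 5)/(2*9) = 0.6917
f*(7.4497) = (y-b)^2/(4a) = (7.4497 + 5)^2/(4*9)
= 154.995/36 = 4.3054


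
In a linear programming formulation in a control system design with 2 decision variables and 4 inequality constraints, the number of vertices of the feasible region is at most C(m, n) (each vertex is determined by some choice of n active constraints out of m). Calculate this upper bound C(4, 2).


Each vertex corresponds to some choice of n active constraints out of m, so the number of vertices is at most C(m, n) = m! / (n!(m-n)!).
m = 4, n = 2
Numerator: 4 * 3
Denominator: 2! = 2
C(4, 2) = 6


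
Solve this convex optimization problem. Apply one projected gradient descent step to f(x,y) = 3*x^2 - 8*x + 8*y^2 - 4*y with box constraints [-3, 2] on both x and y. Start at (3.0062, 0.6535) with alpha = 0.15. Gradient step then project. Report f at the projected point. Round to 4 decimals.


Step 1: Compute gradient at (3.0062, 0.6535).
grad_x = 2*3*3.0062 - 8 = 10.0372
grad_y = 2*8*0.6535 - 4 = 6.456
Step 2: Gradient step.
x_raw = 3.0062 - 0.15*10.0372 = 1.5006
y_raw = 0.6535 - 0.15*6.456 = -0.3149
Step 3: Project onto [-3, 2].
x_proj = clip(1.5006) = 1.5006
y_proj = clip(-0.3149) = -0.3149
Step 4: Evaluate f.
f(1.5006, -0.3149) = -3.1965


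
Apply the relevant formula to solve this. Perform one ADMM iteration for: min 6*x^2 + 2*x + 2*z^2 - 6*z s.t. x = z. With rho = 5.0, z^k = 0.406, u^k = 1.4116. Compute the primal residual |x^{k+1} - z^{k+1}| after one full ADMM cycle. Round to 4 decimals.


ADMM iteration with rho = 5.0, z^k = 0.406, u^k = 1.4116
Step 1: x-update.
Minimize 6*x^2 + 2*x + (5.0/2)*(x - 0.406 + 1.4116)^2
FOC: (2*6 + 5.0)*x = -2 + 5.0*(0.406 - 1.4116)
x^{k+1} = -0.4134
Step 2: z-update.
Minimize 2*z^2 - 6*z + (5.0/2)*(-0.4134 - z + 1.4116)^2
FOC: (2*2 + 5.0)*z = 6 + 5.0*(-0.4134 + 1.4116)
z^{k+1} = 1.2212
Step 3: u-update.
u^{k+1} = 1.4116 - 0.4134 - 1.2212 = -0.223
Step 4: Primal residual = |-0.4134 - 1.2212| = 1.6346


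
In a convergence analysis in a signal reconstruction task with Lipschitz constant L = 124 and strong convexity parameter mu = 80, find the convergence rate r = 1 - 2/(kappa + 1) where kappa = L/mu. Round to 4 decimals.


Step 1: Compute the condition number.
kappa = L/mu = 124/80 = 1.55
Step 2: Compute the convergence rate.
r = 1 - 2/(kappa + 1) = 1 - 2*mu/(L + mu) = (L - mu)/(L + mu) = 44/204 = 0.2157


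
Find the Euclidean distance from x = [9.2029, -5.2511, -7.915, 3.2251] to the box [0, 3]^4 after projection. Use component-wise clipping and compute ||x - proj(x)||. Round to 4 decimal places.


Project each component onto [0, 3].
clip(9.2029) = 3.0, clip(-5.2511) = 0.0, clip(-7.915) = 0.0, clip(3.2251) = 3.0
Projection = [3.0, 0.0, 0.0, 3.0]
Squared diffs: [38.476, 27.5741, 62.6472, 0.0507]
Distance = sqrt(128.748) = 11.3467


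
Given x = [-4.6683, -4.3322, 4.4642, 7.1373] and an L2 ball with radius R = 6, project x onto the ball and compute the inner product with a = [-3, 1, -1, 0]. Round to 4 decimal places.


Step 1: Compute ||x|| (intermediates to 6 decimals).
||x|| = sqrt((-4.6683)^2 + (-4.3322)^2 + 4.4642^2 + 7.1373^2) = 10.556094
Step 2: Project.
Since ||x|| > R, scale = R/||x|| = 6/10.556094 = 0.568392, proj(x) = scale * x
proj(x) = [-2.653424, -2.462388, 2.537416, 4.056784]
Step 3: Dot product.
a^T * proj(x) = -3*(-2.653424) + 1*(-2.462388) - 1*2.537416 + 0*4.056784 = 2.9605


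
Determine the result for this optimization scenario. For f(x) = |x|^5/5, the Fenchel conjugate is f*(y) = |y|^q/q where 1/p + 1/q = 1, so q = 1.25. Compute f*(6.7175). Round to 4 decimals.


The conjugate exponent q satisfies 1/p + 1/q = 1.
p = 5, so q = 5/(5 - 1) = 1.25
|y|^q = 6.7175^1.25 = 10.8146
f*(6.7175) = 10.8146 / 1.25 = 8.6517


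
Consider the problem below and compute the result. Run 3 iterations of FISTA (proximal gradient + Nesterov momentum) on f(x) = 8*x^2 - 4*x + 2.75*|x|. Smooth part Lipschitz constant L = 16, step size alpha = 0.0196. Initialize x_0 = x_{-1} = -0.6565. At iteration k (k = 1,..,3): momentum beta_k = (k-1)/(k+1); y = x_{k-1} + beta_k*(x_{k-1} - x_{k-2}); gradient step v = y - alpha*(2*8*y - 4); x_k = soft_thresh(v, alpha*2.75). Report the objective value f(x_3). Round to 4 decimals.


FISTA on f(x) = 8*x^2 - 4*x + 2.75*|x|
L = 16, alpha = 0.0196
Iteration 1: beta = 0.0, y = -0.6565 + 0.0*(-0.6565 + 0.6565) = -0.6565
  grad(y) = -14.504, v = y - alpha*grad = -0.3722
  prox(v) = soft_thresh(-0.3722, 0.0539) = -0.3183
Iteration 2: beta = 0.3333, y = -0.3183 + 0.3333*(-0.3183 + 0.6565) = -0.2056
  grad(y) = -7.2895, v = y - alpha*grad = -0.0627
  prox(v) = soft_thresh(-0.0627, 0.0539) = -0.0088
Iteration 3: beta = 0.5, y = -0.0088 + 0.5*(-0.0088 + 0.3183) = 0.1459
  grad(y) = -1.6651, v = y - alpha*grad = 0.1786
  prox(v) = soft_thresh(0.1786, 0.0539) = 0.1247
f(x_3) = 8*0.1247^2 - 4*0.1247 + 2.75*|0.1247| = -0.0315


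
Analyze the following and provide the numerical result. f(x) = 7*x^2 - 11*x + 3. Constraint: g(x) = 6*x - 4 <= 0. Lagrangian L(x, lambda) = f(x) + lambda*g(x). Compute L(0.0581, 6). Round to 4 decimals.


Step 1: Evaluate f(x).
f(0.0581) = 7*0.0581^2 - 11*0.0581 + 3 = 2.3845
Step 2: Evaluate g(x).
g(0.0581) = 6*0.0581 - 4 = -3.6514
Step 3: Compute Lagrangian.
L = 2.3845 + 6*-3.6514 = -19.5239


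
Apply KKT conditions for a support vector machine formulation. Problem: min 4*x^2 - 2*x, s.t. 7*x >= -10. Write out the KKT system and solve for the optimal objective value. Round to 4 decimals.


Step 1: Try lambda = 0 (constraint inactive).
Stationarity: 2*4*x - 2 = 0
x* = 2/(2*4) = 0.25
Check constraint: 7*0.25 = 1.75 >= -10 -- satisfied.
Step 2: Compute optimal value.
f(x*) = 4*0.25^2 - 2*0.25 = -0.25


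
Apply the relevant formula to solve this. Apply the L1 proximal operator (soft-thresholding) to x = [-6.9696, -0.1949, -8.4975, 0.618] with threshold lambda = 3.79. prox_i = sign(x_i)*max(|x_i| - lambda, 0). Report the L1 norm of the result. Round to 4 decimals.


Soft-thresholding with lambda = 3.79:
prox(-6.9696) = sign(-6.9696)*max(|-6.9696| - 3.79, 0) = -3.1796
prox(-0.1949) = sign(-0.1949)*max(|-0.1949| - 3.79, 0) = 0.0
prox(-8.4975) = sign(-8.4975)*max(|-8.4975| - 3.79, 0) = -4.7075
prox(0.618) = sign(0.618)*max(|0.618| - 3.79, 0) = 0.0
prox(x) = [-3.1796, 0.0, -4.7075, 0.0]
||prox(x)||_1 = 3.1796 + 0.0 + 4.7075 + 0.0 = 7.8871
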